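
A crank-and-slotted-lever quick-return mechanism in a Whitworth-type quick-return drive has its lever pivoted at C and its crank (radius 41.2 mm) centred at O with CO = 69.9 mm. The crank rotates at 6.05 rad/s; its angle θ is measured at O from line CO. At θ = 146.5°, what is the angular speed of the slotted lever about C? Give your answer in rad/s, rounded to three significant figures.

2.39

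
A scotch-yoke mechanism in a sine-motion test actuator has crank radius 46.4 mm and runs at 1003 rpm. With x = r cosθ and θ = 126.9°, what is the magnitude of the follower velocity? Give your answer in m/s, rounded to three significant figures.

ω = 105 rad/s (from 1003 rpm).
x = r cosθ ⇒ ẋ = −rω sinθ.
|v| = rω|sinθ| = 0.0464·105·|sin 126.9°| = 3.8973 m/s.

3.90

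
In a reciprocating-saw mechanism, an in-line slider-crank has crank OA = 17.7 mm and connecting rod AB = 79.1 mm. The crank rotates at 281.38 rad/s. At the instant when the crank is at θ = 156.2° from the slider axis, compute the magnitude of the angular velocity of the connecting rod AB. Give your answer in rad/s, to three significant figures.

57.8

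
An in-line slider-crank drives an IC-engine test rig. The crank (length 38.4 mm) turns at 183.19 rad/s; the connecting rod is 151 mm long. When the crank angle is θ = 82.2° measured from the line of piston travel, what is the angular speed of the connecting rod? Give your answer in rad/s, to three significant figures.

ω = 183.2 rad/s
The rod makes angle φ with the slider axis where L sinφ = r sinθ; differentiating, L cosφ·φ̇ = r ω cosθ.
L cosφ = √(L² − r² sin²θ) = 0.14613 m.
|ω_rod| = r ω |cosθ| / √(L² − r² sin²θ) = 0.0384·183.2·0.13572/0.14613 = 6.5332 rad/s.

6.53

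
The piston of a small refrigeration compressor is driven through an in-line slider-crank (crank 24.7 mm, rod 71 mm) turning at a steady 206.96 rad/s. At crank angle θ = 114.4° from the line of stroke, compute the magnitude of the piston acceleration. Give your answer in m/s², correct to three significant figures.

ω = 207 rad/s
x(θ) = r cosθ + √(L² − r² sin²θ); with ω constant, a = ω²·d²x/dθ².
d²x/dθ² = −r cosθ − r²(cos2θ)/√u − r⁴ sin²2θ/(4u^{3/2}),  u = L² − r² sin²θ = 0.00453503 m².
Substituting r = 0.0247 m, L = 0.071 m, θ = 114.4°: d²x/dθ² = +0.015999 m.
a = ω²·d²x/dθ² = (207)²·(+0.015999) = +685.26 m/s²;  |a| = 685.26 m/s².

685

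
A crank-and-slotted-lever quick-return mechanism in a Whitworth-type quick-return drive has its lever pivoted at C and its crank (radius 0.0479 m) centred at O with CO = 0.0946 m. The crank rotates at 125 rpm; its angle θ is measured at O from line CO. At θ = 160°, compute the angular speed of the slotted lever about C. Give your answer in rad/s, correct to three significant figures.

ω = 13.09 rad/s (from 125 rpm).
Crank pin A relative to C: A = (d + r cosθ, r sinθ); lever angle φ = atan2(r sinθ, d + r cosθ).
Differentiating tanφ: φ̇ = rω(d cosθ + r)/(d² + r² + 2dr cosθ).
d² + r² + 2dr cosθ = |CA|² = 0.00272744 m²;  d cosθ + r = -0.040995 m.
|ω_lever| = |0.0479·13.09·-0.040995| / 0.00272744 = 9.4243 rad/s.

9.42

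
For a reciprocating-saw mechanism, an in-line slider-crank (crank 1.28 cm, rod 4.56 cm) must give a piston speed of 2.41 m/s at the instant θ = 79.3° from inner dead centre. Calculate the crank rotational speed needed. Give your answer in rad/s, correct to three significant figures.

For an in-line slider-crank, |v_piston| = rω|sinθ|·[1 + r cosθ/√(L² − r² sin²θ)].
With r = 0.0128 m, L = 0.0456 m, θ = 79.3°: the bracketed kinematic factor |dx/dθ| = 0.013259 m.
ω = v/|dx/dθ| = 2.41/0.013259 = 181.76 rad/s.

182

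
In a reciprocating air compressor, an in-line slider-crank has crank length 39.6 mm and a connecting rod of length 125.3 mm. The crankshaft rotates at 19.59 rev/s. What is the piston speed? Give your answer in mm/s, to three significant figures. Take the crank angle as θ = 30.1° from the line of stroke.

ω = 2π·19.6 = 123.1 rad/s
For an in-line slider-crank, x = r cosθ + √(L² − r² sin²θ), so v = −rω sinθ·[1 + r cosθ/√(L² − r² sin²θ)].
With r = 0.0396 m, L = 0.1253 m, θ = 30.1°: √(L² − r² sin²θ) = 0.12372 m.
v = −0.0396·123.1·0.50151·[1 + 0.0396·0.86515/0.12372] = -3.1214 m/s.
|v| = 3.1214 m/s = 3121.4 mm/s.

3120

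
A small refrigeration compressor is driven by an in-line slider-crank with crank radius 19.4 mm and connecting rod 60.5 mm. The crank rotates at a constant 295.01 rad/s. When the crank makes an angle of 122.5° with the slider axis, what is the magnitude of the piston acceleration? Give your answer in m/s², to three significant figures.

1130

ω = 295 rad/s
x(θ) = r cosθ + √(L² − r² sin²θ); with ω constant, a = ω²·d²x/dθ².
d²x/dθ² = −r cosθ − r²(cos2θ)/√u − r⁴ sin²2θ/(4u^{3/2}),  u = L² − r² sin²θ = 0.00339254 m².
Substituting r = 0.0194 m, L = 0.0605 m, θ = 122.5°: d²x/dθ² = +0.013007 m.
a = ω²·d²x/dθ² = (295)²·(+0.013007) = +1132 m/s²;  |a| = 1132 m/s².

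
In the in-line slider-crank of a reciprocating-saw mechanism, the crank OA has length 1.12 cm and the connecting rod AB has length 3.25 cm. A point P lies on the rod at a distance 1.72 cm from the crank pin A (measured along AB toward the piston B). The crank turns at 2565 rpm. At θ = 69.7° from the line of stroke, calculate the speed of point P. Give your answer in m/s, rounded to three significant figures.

3.05

ω = 268.6 rad/s.  Crank-pin speed |V_A| = rω = 3.0084 m/s, perpendicular to OA.
Rod angle: sinφ = −(r/L) sinθ ⇒ φ = -18.857°; ω_rod = −rω cosθ/√(L²−r²sin²θ) = -33.936 rad/s.
V_P = V_A + ω_rod × AP, with AP = 0.0172 m along the rod.
Components: V_Px = −rω sinθ − a·ω_rod·sinφ = -3.0102 m/s;  V_Py = rω cosθ + a·ω_rod·cosφ = +0.49135 m/s.
|V_P| = √(V_Px² + V_Py²) = 3.05 m/s.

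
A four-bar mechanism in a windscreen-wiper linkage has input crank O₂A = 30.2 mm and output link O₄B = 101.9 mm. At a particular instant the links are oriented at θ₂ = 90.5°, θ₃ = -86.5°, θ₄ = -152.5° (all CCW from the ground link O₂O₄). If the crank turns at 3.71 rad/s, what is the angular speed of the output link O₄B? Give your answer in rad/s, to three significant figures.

0.0630

ω₂ = 3.71 rad/s
Differentiating the loop-closure r₂e^{iθ₂}+r₃e^{iθ₃}=r₁+r₄e^{iθ₄} gives r₂ω₂e^{iθ₂}+r₃ω₃e^{iθ₃}=r₄ω₄e^{iθ₄}.
Eliminating the other unknown: ω₄ = r₂ω₂ sin(θ₂−θ₃) / [r₄ sin(θ₄−θ₃)].
Numerator sine = +0.05234; denominator sine = -0.91355.
Result = 0.0302·3.71·(+0.05234) / (0.1019·(-0.91355)) = -0.062991 rad/s; magnitude 0.062991 rad/s.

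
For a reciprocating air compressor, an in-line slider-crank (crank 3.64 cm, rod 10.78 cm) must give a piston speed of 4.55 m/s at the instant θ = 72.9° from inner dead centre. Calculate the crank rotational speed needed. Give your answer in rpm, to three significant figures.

1130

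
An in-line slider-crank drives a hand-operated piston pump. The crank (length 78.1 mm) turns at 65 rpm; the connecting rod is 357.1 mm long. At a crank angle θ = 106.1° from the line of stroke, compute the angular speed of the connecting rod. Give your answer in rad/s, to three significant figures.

ω = 6.807 rad/s (converted from 65 rpm).
The rod makes angle φ with the slider axis where L sinφ = r sinθ; differentiating, L cosφ·φ̇ = r ω cosθ.
L cosφ = √(L² − r² sin²θ) = 0.34913 m.
|ω_rod| = r ω |cosθ| / √(L² − r² sin²θ) = 0.0781·6.807·0.27731/0.34913 = 0.42226 rad/s.

0.422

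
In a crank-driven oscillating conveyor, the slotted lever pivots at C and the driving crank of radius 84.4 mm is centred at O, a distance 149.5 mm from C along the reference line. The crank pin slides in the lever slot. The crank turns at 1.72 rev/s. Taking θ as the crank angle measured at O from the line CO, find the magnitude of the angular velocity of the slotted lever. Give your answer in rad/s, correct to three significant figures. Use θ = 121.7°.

ω = 10.81 rad/s (from 1.72 rev/s).
Crank pin A relative to C: A = (d + r cosθ, r sinθ); lever angle φ = atan2(r sinθ, d + r cosθ).
Differentiating tanφ: φ̇ = rω(d cosθ + r)/(d² + r² + 2dr cosθ).
d² + r² + 2dr cosθ = |CA|² = 0.016213 m²;  d cosθ + r = +0.005842 m.
|ω_lever| = |0.0844·10.81·+0.005842| / 0.016213 = 0.32866 rad/s.

0.329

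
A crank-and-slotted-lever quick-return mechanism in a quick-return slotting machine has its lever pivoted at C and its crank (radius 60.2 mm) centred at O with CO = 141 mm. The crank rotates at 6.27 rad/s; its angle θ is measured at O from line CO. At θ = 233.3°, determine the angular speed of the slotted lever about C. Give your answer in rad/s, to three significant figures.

ω = 6.27 rad/s
Crank pin A relative to C: A = (d + r cosθ, r sinθ); lever angle φ = atan2(r sinθ, d + r cosθ).
Differentiating tanφ: φ̇ = rω(d cosθ + r)/(d² + r² + 2dr cosθ).
d² + r² + 2dr cosθ = |CA|² = 0.0133595 m²;  d cosθ + r = -0.024065 m.
|ω_lever| = |0.0602·6.27·-0.024065| / 0.0133595 = 0.67993 rad/s.

0.680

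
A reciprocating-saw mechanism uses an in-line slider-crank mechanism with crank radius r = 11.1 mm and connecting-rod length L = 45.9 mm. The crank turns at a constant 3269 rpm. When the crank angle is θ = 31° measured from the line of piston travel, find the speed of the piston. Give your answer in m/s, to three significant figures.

ω = 2π·3269/60 = 342.3 rad/s
For an in-line slider-crank, x = r cosθ + √(L² − r² sin²θ), so v = −rω sinθ·[1 + r cosθ/√(L² − r² sin²θ)].
With r = 0.0111 m, L = 0.0459 m, θ = 31°: √(L² − r² sin²θ) = 0.045543 m.
v = −0.0111·342.3·0.51504·[1 + 0.0111·0.85717/0.045543] = -2.3659 m/s.
|v| = 2.3659 m/s.

2.37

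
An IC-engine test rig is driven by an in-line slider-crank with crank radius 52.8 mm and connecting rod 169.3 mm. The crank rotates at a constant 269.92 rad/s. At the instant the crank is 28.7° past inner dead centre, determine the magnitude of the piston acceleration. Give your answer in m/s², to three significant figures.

4050

ω = 269.9 rad/s
x(θ) = r cosθ + √(L² − r² sin²θ); with ω constant, a = ω²·d²x/dθ².
d²x/dθ² = −r cosθ − r²(cos2θ)/√u − r⁴ sin²2θ/(4u^{3/2}),  u = L² − r² sin²θ = 0.0280196 m².
Substituting r = 0.0528 m, L = 0.1693 m, θ = 28.7°: d²x/dθ² = -0.05558 m.
a = ω²·d²x/dθ² = (269.9)²·(-0.05558) = -4049.4 m/s²;  |a| = 4049.4 m/s².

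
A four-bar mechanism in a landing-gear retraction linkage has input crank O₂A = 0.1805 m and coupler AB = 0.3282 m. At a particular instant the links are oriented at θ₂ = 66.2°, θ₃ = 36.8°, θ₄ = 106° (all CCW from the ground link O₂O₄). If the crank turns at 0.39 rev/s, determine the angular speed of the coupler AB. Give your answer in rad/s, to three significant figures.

0.923

ω₂ = 2.45 rad/s (from 0.39 rev/s).
Differentiating the loop-closure r₂e^{iθ₂}+r₃e^{iθ₃}=r₁+r₄e^{iθ₄} gives r₂ω₂e^{iθ₂}+r₃ω₃e^{iθ₃}=r₄ω₄e^{iθ₄}.
Eliminating the other unknown: ω₃ = r₂ω₂ sin(θ₄−θ₂) / [r₃ sin(θ₃−θ₄)].
Numerator sine = +0.64011; denominator sine = -0.93483.
Result = 0.1805·2.45·(+0.64011) / (0.3282·(-0.93483)) = -0.9228 rad/s; magnitude 0.9228 rad/s.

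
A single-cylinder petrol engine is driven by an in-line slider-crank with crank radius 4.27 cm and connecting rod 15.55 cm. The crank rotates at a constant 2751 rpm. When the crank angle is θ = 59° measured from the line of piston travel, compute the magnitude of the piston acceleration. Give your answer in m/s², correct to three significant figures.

1370

ω = 2π·2751/60 = 288.1 rad/s
x(θ) = r cosθ + √(L² − r² sin²θ); with ω constant, a = ω²·d²x/dθ².
d²x/dθ² = −r cosθ − r²(cos2θ)/√u − r⁴ sin²2θ/(4u^{3/2}),  u = L² − r² sin²θ = 0.0228406 m².
Substituting r = 0.0427 m, L = 0.1555 m, θ = 59°: d²x/dθ² = -0.016516 m.
a = ω²·d²x/dθ² = (288.1)²·(-0.016516) = -1370.7 m/s²;  |a| = 1370.7 m/s².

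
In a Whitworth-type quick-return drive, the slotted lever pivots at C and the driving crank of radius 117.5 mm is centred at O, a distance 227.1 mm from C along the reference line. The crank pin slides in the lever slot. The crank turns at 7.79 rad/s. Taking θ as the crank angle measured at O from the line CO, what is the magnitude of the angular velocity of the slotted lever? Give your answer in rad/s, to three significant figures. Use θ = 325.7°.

2.55

ω = 7.79 rad/s
Crank pin A relative to C: A = (d + r cosθ, r sinθ); lever angle φ = atan2(r sinθ, d + r cosθ).
Differentiating tanφ: φ̇ = rω(d cosθ + r)/(d² + r² + 2dr cosθ).
d² + r² + 2dr cosθ = |CA|² = 0.109468 m²;  d cosθ + r = +0.30511 m.
|ω_lever| = |0.1175·7.79·+0.30511| / 0.109468 = 2.5512 rad/s.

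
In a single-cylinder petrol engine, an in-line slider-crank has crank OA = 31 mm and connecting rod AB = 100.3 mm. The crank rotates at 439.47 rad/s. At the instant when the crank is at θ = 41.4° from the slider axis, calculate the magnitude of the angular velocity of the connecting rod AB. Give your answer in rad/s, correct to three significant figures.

ω = 439.5 rad/s
The rod makes angle φ with the slider axis where L sinφ = r sinθ; differentiating, L cosφ·φ̇ = r ω cosθ.
L cosφ = √(L² − r² sin²θ) = 0.098183 m.
|ω_rod| = r ω |cosθ| / √(L² − r² sin²θ) = 0.031·439.5·0.75011/0.098183 = 104.08 rad/s.

104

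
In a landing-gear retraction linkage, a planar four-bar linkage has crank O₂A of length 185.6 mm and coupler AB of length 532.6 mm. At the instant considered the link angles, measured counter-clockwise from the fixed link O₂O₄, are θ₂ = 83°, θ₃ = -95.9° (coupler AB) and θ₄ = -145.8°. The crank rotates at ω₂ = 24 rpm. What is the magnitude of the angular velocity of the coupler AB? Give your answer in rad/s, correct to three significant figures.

0.862

ω₂ = 2.513 rad/s (from 24 rpm).
Differentiating the loop-closure r₂e^{iθ₂}+r₃e^{iθ₃}=r₁+r₄e^{iθ₄} gives r₂ω₂e^{iθ₂}+r₃ω₃e^{iθ₃}=r₄ω₄e^{iθ₄}.
Eliminating the other unknown: ω₃ = r₂ω₂ sin(θ₄−θ₂) / [r₃ sin(θ₃−θ₄)].
Numerator sine = +0.75241; denominator sine = +0.76492.
Result = 0.1856·2.513·(+0.75241) / (0.5326·(+0.76492)) = +0.8615 rad/s; magnitude 0.8615 rad/s.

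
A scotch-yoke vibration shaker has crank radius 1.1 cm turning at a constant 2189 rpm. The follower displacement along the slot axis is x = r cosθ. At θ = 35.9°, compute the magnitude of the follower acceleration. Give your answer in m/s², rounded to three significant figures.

468

ω = 229.2 rad/s (from 2189 rpm).
x = r cosθ ⇒ ẍ = −rω² cosθ (ω constant).
|a| = rω²|cosθ| = 0.011·(229.2)²·|cos 35.9°| = 468.22 m/s².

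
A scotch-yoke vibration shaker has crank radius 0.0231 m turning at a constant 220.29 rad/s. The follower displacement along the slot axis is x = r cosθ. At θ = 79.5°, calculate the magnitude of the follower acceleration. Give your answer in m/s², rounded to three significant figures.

ω = 220.3 rad/s
x = r cosθ ⇒ ẍ = −rω² cosθ (ω constant).
|a| = rω²|cosθ| = 0.0231·(220.3)²·|cos 79.5°| = 204.28 m/s².

204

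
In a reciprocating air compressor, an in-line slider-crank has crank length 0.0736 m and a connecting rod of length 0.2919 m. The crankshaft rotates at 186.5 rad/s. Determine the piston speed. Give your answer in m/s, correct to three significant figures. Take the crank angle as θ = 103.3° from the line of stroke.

12.6

ω = 186.5 rad/s
For an in-line slider-crank, x = r cosθ + √(L² − r² sin²θ), so v = −rω sinθ·[1 + r cosθ/√(L² − r² sin²θ)].
With r = 0.0736 m, L = 0.2919 m, θ = 103.3°: √(L² − r² sin²θ) = 0.28298 m.
v = −0.0736·186.5·0.97318·[1 + 0.0736·-0.23005/0.28298] = -12.559 m/s.
|v| = 12.559 m/s.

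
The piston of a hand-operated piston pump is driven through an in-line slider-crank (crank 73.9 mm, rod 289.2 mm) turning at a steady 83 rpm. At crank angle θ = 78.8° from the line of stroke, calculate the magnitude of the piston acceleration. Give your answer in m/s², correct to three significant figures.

ω = 2π·83/60 = 8.692 rad/s
x(θ) = r cosθ + √(L² − r² sin²θ); with ω constant, a = ω²·d²x/dθ².
d²x/dθ² = −r cosθ − r²(cos2θ)/√u − r⁴ sin²2θ/(4u^{3/2}),  u = L² − r² sin²θ = 0.0783815 m².
Substituting r = 0.0739 m, L = 0.2892 m, θ = 78.8°: d²x/dθ² = +0.0036315 m.
a = ω²·d²x/dθ² = (8.692)²·(+0.0036315) = +0.27435 m/s²;  |a| = 0.27435 m/s².

0.274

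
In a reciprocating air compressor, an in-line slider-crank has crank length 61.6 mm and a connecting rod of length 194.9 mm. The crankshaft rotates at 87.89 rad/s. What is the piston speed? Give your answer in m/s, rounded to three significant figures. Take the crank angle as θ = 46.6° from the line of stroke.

ω = 87.89 rad/s
For an in-line slider-crank, x = r cosθ + √(L² − r² sin²θ), so v = −rω sinθ·[1 + r cosθ/√(L² − r² sin²θ)].
With r = 0.0616 m, L = 0.1949 m, θ = 46.6°: √(L² − r² sin²θ) = 0.18969 m.
v = −0.0616·87.89·0.72657·[1 + 0.0616·0.68709/0.18969] = -4.8114 m/s.
|v| = 4.8114 m/s.

4.81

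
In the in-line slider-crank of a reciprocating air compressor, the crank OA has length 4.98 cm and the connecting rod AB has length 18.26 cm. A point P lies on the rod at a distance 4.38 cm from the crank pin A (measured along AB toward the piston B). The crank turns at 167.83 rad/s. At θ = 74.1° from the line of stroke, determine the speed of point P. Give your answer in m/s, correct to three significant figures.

ω = 167.8 rad/s.  Crank-pin speed |V_A| = rω = 8.3579 m/s, perpendicular to OA.
Rod angle: sinφ = −(r/L) sinθ ⇒ φ = -15.206°; ω_rod = −rω cosθ/√(L²−r²sin²θ) = -12.995 rad/s.
V_P = V_A + ω_rod × AP, with AP = 0.0438 m along the rod.
Components: V_Px = −rω sinθ − a·ω_rod·sinφ = -8.1875 m/s;  V_Py = rω cosθ + a·ω_rod·cosφ = +1.7405 m/s.
|V_P| = √(V_Px² + V_Py²) = 8.3704 m/s.

8.37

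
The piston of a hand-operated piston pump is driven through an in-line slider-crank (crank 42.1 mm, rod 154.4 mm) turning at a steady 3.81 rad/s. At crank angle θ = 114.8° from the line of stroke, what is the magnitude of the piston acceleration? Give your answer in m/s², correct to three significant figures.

ω = 3.81 rad/s
x(θ) = r cosθ + √(L² − r² sin²θ); with ω constant, a = ω²·d²x/dθ².
d²x/dθ² = −r cosθ − r²(cos2θ)/√u − r⁴ sin²2θ/(4u^{3/2}),  u = L² − r² sin²θ = 0.0223788 m².
Substituting r = 0.0421 m, L = 0.1544 m, θ = 114.8°: d²x/dθ² = +0.025202 m.
a = ω²·d²x/dθ² = (3.81)²·(+0.025202) = +0.36583 m/s²;  |a| = 0.36583 m/s².

0.366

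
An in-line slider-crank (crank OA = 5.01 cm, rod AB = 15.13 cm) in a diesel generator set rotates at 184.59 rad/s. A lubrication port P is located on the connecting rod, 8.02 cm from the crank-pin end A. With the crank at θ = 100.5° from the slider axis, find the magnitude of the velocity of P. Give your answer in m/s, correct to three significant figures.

8.82

ω = 184.6 rad/s.  Crank-pin speed |V_A| = rω = 9.248 m/s, perpendicular to OA.
Rod angle: sinφ = −(r/L) sinθ ⇒ φ = -19.001°; ω_rod = −rω cosθ/√(L²−r²sin²θ) = +11.781 rad/s.
V_P = V_A + ω_rod × AP, with AP = 0.0802 m along the rod.
Components: V_Px = −rω sinθ − a·ω_rod·sinφ = -8.7855 m/s;  V_Py = rω cosθ + a·ω_rod·cosφ = -0.79197 m/s.
|V_P| = √(V_Px² + V_Py²) = 8.8211 m/s.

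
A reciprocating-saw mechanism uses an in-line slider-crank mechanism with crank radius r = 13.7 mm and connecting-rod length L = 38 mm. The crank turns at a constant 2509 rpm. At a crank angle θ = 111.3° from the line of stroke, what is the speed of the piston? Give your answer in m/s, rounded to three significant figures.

ω = 2π·2509/60 = 262.7 rad/s
For an in-line slider-crank, x = r cosθ + √(L² − r² sin²θ), so v = −rω sinθ·[1 + r cosθ/√(L² − r² sin²θ)].
With r = 0.0137 m, L = 0.038 m, θ = 111.3°: √(L² − r² sin²θ) = 0.035792 m.
v = −0.0137·262.7·0.93169·[1 + 0.0137·-0.36325/0.035792] = -2.8874 m/s.
|v| = 2.8874 m/s.

2.89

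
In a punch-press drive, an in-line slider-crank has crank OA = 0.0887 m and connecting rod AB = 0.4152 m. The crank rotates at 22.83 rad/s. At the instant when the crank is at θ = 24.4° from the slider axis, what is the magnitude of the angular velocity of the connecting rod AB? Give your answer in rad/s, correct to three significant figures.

4.46

ω = 22.83 rad/s
The rod makes angle φ with the slider axis where L sinφ = r sinθ; differentiating, L cosφ·φ̇ = r ω cosθ.
L cosφ = √(L² − r² sin²θ) = 0.41358 m.
|ω_rod| = r ω |cosθ| / √(L² − r² sin²θ) = 0.0887·22.83·0.91068/0.41358 = 4.459 rad/s.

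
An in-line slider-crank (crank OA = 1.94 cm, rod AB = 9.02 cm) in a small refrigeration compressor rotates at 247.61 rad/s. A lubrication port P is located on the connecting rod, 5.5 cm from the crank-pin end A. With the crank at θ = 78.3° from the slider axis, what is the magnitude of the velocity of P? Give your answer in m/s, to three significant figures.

ω = 247.6 rad/s.  Crank-pin speed |V_A| = rω = 4.8036 m/s, perpendicular to OA.
Rod angle: sinφ = −(r/L) sinθ ⇒ φ = -12.158°; ω_rod = −rω cosθ/√(L²−r²sin²θ) = -11.047 rad/s.
V_P = V_A + ω_rod × AP, with AP = 0.055 m along the rod.
Components: V_Px = −rω sinθ − a·ω_rod·sinφ = -4.8318 m/s;  V_Py = rω cosθ + a·ω_rod·cosφ = +0.38014 m/s.
|V_P| = √(V_Px² + V_Py²) = 4.8467 m/s.

4.85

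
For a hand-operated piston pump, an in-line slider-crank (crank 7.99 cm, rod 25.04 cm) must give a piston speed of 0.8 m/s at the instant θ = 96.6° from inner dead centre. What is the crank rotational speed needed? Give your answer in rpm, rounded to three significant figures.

100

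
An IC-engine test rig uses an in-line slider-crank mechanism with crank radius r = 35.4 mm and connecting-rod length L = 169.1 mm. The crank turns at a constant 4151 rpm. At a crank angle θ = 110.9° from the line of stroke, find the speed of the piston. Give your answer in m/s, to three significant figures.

ω = 2π·4151/60 = 434.7 rad/s
For an in-line slider-crank, x = r cosθ + √(L² − r² sin²θ), so v = −rω sinθ·[1 + r cosθ/√(L² − r² sin²θ)].
With r = 0.0354 m, L = 0.1691 m, θ = 110.9°: √(L² − r² sin²θ) = 0.16583 m.
v = −0.0354·434.7·0.93420·[1 + 0.0354·-0.35674/0.16583] = -13.281 m/s.
|v| = 13.281 m/s.

13.3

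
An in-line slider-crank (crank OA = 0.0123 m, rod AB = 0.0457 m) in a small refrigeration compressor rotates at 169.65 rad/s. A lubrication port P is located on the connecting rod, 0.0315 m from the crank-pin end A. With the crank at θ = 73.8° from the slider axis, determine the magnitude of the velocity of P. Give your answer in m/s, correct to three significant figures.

2.12

ω = 169.7 rad/s.  Crank-pin speed |V_A| = rω = 2.0867 m/s, perpendicular to OA.
Rod angle: sinφ = −(r/L) sinθ ⇒ φ = -14.979°; ω_rod = −rω cosθ/√(L²−r²sin²θ) = -13.187 rad/s.
V_P = V_A + ω_rod × AP, with AP = 0.0315 m along the rod.
Components: V_Px = −rω sinθ − a·ω_rod·sinφ = -2.1112 m/s;  V_Py = rω cosθ + a·ω_rod·cosφ = +0.18089 m/s.
|V_P| = √(V_Px² + V_Py²) = 2.1189 m/s.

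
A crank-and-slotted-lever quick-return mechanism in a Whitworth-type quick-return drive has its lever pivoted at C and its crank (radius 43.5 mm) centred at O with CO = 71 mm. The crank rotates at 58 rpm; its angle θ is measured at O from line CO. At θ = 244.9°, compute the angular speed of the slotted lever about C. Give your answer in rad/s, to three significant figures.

0.820

ω = 6.074 rad/s (from 58 rpm).
Crank pin A relative to C: A = (d + r cosθ, r sinθ); lever angle φ = atan2(r sinθ, d + r cosθ).
Differentiating tanφ: φ̇ = rω(d cosθ + r)/(d² + r² + 2dr cosθ).
d² + r² + 2dr cosθ = |CA|² = 0.00431297 m²;  d cosθ + r = +0.013382 m.
|ω_lever| = |0.0435·6.074·+0.013382| / 0.00431297 = 0.81976 rad/s.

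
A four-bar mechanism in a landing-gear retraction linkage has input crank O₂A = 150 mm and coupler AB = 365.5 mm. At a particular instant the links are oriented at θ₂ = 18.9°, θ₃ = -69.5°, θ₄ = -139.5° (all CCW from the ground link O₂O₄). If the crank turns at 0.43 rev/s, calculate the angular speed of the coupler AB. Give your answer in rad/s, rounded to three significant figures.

0.434

ω₂ = 2.702 rad/s (from 0.43 rev/s).
Differentiating the loop-closure r₂e^{iθ₂}+r₃e^{iθ₃}=r₁+r₄e^{iθ₄} gives r₂ω₂e^{iθ₂}+r₃ω₃e^{iθ₃}=r₄ω₄e^{iθ₄}.
Eliminating the other unknown: ω₃ = r₂ω₂ sin(θ₄−θ₂) / [r₃ sin(θ₃−θ₄)].
Numerator sine = -0.36812; denominator sine = +0.93969.
Result = 0.15·2.702·(-0.36812) / (0.3655·(+0.93969)) = -0.43437 rad/s; magnitude 0.43437 rad/s.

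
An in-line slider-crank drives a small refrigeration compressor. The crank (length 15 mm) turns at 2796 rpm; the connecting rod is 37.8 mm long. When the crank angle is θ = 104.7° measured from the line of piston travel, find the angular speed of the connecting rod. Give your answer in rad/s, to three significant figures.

31.9

ω = 292.8 rad/s (converted from 2796 rpm).
The rod makes angle φ with the slider axis where L sinφ = r sinθ; differentiating, L cosφ·φ̇ = r ω cosθ.
L cosφ = √(L² − r² sin²θ) = 0.034905 m.
|ω_rod| = r ω |cosθ| / √(L² − r² sin²θ) = 0.015·292.8·0.25376/0.034905 = 31.93 rad/s.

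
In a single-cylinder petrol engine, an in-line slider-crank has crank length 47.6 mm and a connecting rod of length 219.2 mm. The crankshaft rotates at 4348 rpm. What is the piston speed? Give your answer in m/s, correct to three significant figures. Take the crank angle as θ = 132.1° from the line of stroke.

13.7

ω = 2π·4348/60 = 455.3 rad/s
For an in-line slider-crank, x = r cosθ + √(L² − r² sin²θ), so v = −rω sinθ·[1 + r cosθ/√(L² − r² sin²θ)].
With r = 0.0476 m, L = 0.2192 m, θ = 132.1°: √(L² − r² sin²θ) = 0.21634 m.
v = −0.0476·455.3·0.74198·[1 + 0.0476·-0.67043/0.21634] = -13.709 m/s.
|v| = 13.709 m/s.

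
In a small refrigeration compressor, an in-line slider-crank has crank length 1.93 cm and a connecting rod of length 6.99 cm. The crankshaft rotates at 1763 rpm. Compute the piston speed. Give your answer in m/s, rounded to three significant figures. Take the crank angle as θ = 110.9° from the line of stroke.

ω = 2π·1763/60 = 184.6 rad/s
For an in-line slider-crank, x = r cosθ + √(L² − r² sin²θ), so v = −rω sinθ·[1 + r cosθ/√(L² − r² sin²θ)].
With r = 0.0193 m, L = 0.0699 m, θ = 110.9°: √(L² − r² sin²θ) = 0.067535 m.
v = −0.0193·184.6·0.93420·[1 + 0.0193·-0.35674/0.067535] = -2.9894 m/s.
|v| = 2.9894 m/s.

2.99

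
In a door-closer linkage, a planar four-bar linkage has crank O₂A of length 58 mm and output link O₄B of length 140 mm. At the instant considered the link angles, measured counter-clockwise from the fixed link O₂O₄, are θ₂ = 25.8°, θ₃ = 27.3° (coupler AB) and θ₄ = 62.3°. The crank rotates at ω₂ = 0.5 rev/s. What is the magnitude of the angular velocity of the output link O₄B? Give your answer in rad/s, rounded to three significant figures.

0.0594

ω₂ = 3.142 rad/s (from 0.5 rev/s).
Differentiating the loop-closure r₂e^{iθ₂}+r₃e^{iθ₃}=r₁+r₄e^{iθ₄} gives r₂ω₂e^{iθ₂}+r₃ω₃e^{iθ₃}=r₄ω₄e^{iθ₄}.
Eliminating the other unknown: ω₄ = r₂ω₂ sin(θ₂−θ₃) / [r₄ sin(θ₄−θ₃)].
Numerator sine = -0.02618; denominator sine = +0.57358.
Result = 0.058·3.142·(-0.02618) / (0.14·(+0.57358)) = -0.059399 rad/s; magnitude 0.059399 rad/s.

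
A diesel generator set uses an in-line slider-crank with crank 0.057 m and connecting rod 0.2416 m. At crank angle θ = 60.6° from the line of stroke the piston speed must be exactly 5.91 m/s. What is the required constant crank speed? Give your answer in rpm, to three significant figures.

For an in-line slider-crank, |v_piston| = rω|sinθ|·[1 + r cosθ/√(L² − r² sin²θ)].
With r = 0.057 m, L = 0.2416 m, θ = 60.6°: the bracketed kinematic factor |dx/dθ| = 0.055536 m.
ω = v/|dx/dθ| = 5.91/0.055536 = 106.42 rad/s.
N = 60ω/(2π) = 1016.2 rpm.

1020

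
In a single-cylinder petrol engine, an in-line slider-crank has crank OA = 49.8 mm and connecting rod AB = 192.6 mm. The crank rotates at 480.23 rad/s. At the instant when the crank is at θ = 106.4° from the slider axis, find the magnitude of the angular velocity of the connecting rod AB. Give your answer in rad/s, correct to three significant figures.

ω = 480.2 rad/s
The rod makes angle φ with the slider axis where L sinφ = r sinθ; differentiating, L cosφ·φ̇ = r ω cosθ.
L cosφ = √(L² − r² sin²θ) = 0.18658 m.
|ω_rod| = r ω |cosθ| / √(L² − r² sin²θ) = 0.0498·480.2·0.28234/0.18658 = 36.19 rad/s.

36.2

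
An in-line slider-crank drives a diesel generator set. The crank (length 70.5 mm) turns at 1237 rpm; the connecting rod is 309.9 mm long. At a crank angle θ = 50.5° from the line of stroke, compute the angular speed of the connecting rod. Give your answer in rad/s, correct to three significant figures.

ω = 129.5 rad/s (converted from 1237 rpm).
The rod makes angle φ with the slider axis where L sinφ = r sinθ; differentiating, L cosφ·φ̇ = r ω cosθ.
L cosφ = √(L² − r² sin²θ) = 0.30509 m.
|ω_rod| = r ω |cosθ| / √(L² − r² sin²θ) = 0.0705·129.5·0.63608/0.30509 = 19.04 rad/s.

19.0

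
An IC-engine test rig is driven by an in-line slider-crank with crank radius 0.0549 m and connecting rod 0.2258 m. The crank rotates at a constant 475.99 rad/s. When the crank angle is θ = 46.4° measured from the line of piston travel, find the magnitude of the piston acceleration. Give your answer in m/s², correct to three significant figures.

8470

ω = 476 rad/s
x(θ) = r cosθ + √(L² − r² sin²θ); with ω constant, a = ω²·d²x/dθ².
d²x/dθ² = −r cosθ − r²(cos2θ)/√u − r⁴ sin²2θ/(4u^{3/2}),  u = L² − r² sin²θ = 0.049405 m².
Substituting r = 0.0549 m, L = 0.2258 m, θ = 46.4°: d²x/dθ² = -0.037404 m.
a = ω²·d²x/dθ² = (476)²·(-0.037404) = -8474.5 m/s²;  |a| = 8474.5 m/s².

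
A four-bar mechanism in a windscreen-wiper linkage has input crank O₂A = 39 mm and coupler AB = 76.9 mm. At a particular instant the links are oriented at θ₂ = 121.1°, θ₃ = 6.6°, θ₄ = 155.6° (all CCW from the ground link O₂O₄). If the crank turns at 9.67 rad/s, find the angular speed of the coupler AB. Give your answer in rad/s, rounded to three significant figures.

5.39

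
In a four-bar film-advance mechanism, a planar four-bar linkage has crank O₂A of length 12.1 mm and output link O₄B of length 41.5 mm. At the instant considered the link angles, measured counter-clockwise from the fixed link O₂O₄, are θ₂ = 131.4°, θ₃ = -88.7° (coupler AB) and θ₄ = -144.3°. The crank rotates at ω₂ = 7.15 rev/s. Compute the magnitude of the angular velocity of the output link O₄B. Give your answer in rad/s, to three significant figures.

ω₂ = 44.92 rad/s (from 7.15 rev/s).
Differentiating the loop-closure r₂e^{iθ₂}+r₃e^{iθ₃}=r₁+r₄e^{iθ₄} gives r₂ω₂e^{iθ₂}+r₃ω₃e^{iθ₃}=r₄ω₄e^{iθ₄}.
Eliminating the other unknown: ω₄ = r₂ω₂ sin(θ₂−θ₃) / [r₄ sin(θ₄−θ₃)].
Numerator sine = -0.64412; denominator sine = -0.82511.
Result = 0.0121·44.92·(-0.64412) / (0.0415·(-0.82511)) = +10.225 rad/s; magnitude 10.225 rad/s.

10.2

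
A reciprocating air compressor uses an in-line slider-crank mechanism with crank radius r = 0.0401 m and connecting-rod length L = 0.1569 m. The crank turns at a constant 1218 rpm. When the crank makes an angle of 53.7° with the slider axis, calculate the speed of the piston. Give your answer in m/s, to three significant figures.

4.76

ω = 2π·1218/60 = 127.5 rad/s
For an in-line slider-crank, x = r cosθ + √(L² − r² sin²θ), so v = −rω sinθ·[1 + r cosθ/√(L² − r² sin²θ)].
With r = 0.0401 m, L = 0.1569 m, θ = 53.7°: √(L² − r² sin²θ) = 0.15354 m.
v = −0.0401·127.5·0.80593·[1 + 0.0401·0.59201/0.15354] = -4.7594 m/s.
|v| = 4.7594 m/s.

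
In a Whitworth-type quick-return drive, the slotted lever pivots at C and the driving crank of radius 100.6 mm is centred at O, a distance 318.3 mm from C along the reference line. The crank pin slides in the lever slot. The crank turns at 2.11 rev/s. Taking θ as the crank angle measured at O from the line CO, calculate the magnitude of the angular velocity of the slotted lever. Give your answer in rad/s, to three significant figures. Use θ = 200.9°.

5.08

ω = 13.26 rad/s (from 2.11 rev/s).
Crank pin A relative to C: A = (d + r cosθ, r sinθ); lever angle φ = atan2(r sinθ, d + r cosθ).
Differentiating tanφ: φ̇ = rω(d cosθ + r)/(d² + r² + 2dr cosθ).
d² + r² + 2dr cosθ = |CA|² = 0.051607 m²;  d cosθ + r = -0.19676 m.
|ω_lever| = |0.1006·13.26·-0.19676| / 0.051607 = 5.0849 rad/s.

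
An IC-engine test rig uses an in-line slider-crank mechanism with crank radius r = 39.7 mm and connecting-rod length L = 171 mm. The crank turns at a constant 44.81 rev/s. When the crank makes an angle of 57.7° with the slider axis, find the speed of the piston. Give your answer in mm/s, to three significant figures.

ω = 2π·44.8 = 281.5 rad/s
For an in-line slider-crank, x = r cosθ + √(L² − r² sin²θ), so v = −rω sinθ·[1 + r cosθ/√(L² − r² sin²θ)].
With r = 0.0397 m, L = 0.171 m, θ = 57.7°: √(L² − r² sin²θ) = 0.16768 m.
v = −0.0397·281.5·0.84526·[1 + 0.0397·0.53435/0.16768] = -10.643 m/s.
|v| = 10.643 m/s = 10643 mm/s.

10600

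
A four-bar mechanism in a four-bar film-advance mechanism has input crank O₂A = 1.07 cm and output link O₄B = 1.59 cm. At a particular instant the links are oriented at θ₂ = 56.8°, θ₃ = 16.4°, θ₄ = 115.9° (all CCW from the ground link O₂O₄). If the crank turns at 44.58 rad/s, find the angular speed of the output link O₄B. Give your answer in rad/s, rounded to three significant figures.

19.7

ω₂ = 44.58 rad/s
Differentiating the loop-closure r₂e^{iθ₂}+r₃e^{iθ₃}=r₁+r₄e^{iθ₄} gives r₂ω₂e^{iθ₂}+r₃ω₃e^{iθ₃}=r₄ω₄e^{iθ₄}.
Eliminating the other unknown: ω₄ = r₂ω₂ sin(θ₂−θ₃) / [r₄ sin(θ₄−θ₃)].
Numerator sine = +0.64812; denominator sine = +0.98629.
Result = 0.0107·44.58·(+0.64812) / (0.0159·(+0.98629)) = +19.714 rad/s; magnitude 19.714 rad/s.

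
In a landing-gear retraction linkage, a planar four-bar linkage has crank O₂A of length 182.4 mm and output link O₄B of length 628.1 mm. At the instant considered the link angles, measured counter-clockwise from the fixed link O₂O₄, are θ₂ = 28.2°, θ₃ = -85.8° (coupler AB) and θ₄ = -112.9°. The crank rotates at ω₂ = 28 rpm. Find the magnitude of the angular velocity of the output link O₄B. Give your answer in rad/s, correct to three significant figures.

1.71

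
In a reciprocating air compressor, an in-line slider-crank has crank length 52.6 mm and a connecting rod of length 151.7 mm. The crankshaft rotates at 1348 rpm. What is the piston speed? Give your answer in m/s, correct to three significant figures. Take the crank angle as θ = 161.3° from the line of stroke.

ω = 2π·1348/60 = 141.2 rad/s
For an in-line slider-crank, x = r cosθ + √(L² − r² sin²θ), so v = −rω sinθ·[1 + r cosθ/√(L² − r² sin²θ)].
With r = 0.0526 m, L = 0.1517 m, θ = 161.3°: √(L² − r² sin²θ) = 0.15076 m.
v = −0.0526·141.2·0.32061·[1 + 0.0526·-0.94721/0.15076] = -1.5939 m/s.
|v| = 1.5939 m/s.

1.59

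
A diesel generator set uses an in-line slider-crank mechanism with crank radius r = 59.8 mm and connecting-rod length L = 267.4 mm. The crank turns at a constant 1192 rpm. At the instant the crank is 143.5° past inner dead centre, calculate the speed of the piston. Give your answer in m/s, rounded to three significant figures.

3.63

ω = 2π·1192/60 = 124.8 rad/s
For an in-line slider-crank, x = r cosθ + √(L² − r² sin²θ), so v = −rω sinθ·[1 + r cosθ/√(L² − r² sin²θ)].
With r = 0.0598 m, L = 0.2674 m, θ = 143.5°: √(L² − r² sin²θ) = 0.26502 m.
v = −0.0598·124.8·0.59482·[1 + 0.0598·-0.80386/0.26502] = -3.6348 m/s.
|v| = 3.6348 m/s.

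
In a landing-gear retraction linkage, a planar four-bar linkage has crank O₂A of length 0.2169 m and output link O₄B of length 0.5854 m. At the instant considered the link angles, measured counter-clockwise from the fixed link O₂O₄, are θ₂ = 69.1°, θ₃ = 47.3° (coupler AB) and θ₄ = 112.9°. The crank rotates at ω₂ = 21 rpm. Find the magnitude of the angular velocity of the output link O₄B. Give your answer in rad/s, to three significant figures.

ω₂ = 2.199 rad/s (from 21 rpm).
Differentiating the loop-closure r₂e^{iθ₂}+r₃e^{iθ₃}=r₁+r₄e^{iθ₄} gives r₂ω₂e^{iθ₂}+r₃ω₃e^{iθ₃}=r₄ω₄e^{iθ₄}.
Eliminating the other unknown: ω₄ = r₂ω₂ sin(θ₂−θ₃) / [r₄ sin(θ₄−θ₃)].
Numerator sine = +0.37137; denominator sine = +0.91068.
Result = 0.2169·2.199·(+0.37137) / (0.5854·(+0.91068)) = +0.33227 rad/s; magnitude 0.33227 rad/s.

0.332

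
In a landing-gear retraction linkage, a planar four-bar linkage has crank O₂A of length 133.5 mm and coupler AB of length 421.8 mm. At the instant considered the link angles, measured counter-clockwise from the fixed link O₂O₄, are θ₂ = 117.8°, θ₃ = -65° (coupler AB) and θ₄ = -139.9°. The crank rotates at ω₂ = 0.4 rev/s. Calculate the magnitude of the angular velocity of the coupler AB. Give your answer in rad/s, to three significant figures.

0.805

ω₂ = 2.513 rad/s (from 0.4 rev/s).
Differentiating the loop-closure r₂e^{iθ₂}+r₃e^{iθ₃}=r₁+r₄e^{iθ₄} gives r₂ω₂e^{iθ₂}+r₃ω₃e^{iθ₃}=r₄ω₄e^{iθ₄}.
Eliminating the other unknown: ω₃ = r₂ω₂ sin(θ₄−θ₂) / [r₃ sin(θ₃−θ₄)].
Numerator sine = +0.97705; denominator sine = +0.96547.
Result = 0.1335·2.513·(+0.97705) / (0.4218·(+0.96547)) = +0.80499 rad/s; magnitude 0.80499 rad/s.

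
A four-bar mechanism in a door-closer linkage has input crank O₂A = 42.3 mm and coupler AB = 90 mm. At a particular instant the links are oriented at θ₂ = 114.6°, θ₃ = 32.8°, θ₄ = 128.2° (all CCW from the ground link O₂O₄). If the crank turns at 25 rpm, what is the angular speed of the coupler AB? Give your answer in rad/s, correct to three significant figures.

0.291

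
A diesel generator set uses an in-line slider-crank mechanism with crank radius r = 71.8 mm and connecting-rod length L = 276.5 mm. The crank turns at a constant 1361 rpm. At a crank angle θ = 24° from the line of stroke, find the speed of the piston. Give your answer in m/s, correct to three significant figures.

ω = 2π·1361/60 = 142.5 rad/s
For an in-line slider-crank, x = r cosθ + √(L² − r² sin²θ), so v = −rω sinθ·[1 + r cosθ/√(L² − r² sin²θ)].
With r = 0.0718 m, L = 0.2765 m, θ = 24°: √(L² − r² sin²θ) = 0.27495 m.
v = −0.0718·142.5·0.40674·[1 + 0.0718·0.91355/0.27495] = -5.1551 m/s.
|v| = 5.1551 m/s.

5.16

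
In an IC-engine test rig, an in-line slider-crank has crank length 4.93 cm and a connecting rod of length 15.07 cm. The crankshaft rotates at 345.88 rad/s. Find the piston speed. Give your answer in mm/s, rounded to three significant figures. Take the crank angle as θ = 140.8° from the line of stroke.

ω = 345.9 rad/s
For an in-line slider-crank, x = r cosθ + √(L² − r² sin²θ), so v = −rω sinθ·[1 + r cosθ/√(L² − r² sin²θ)].
With r = 0.0493 m, L = 0.1507 m, θ = 140.8°: √(L² − r² sin²θ) = 0.14744 m.
v = −0.0493·345.9·0.63203·[1 + 0.0493·-0.77494/0.14744] = -7.9847 m/s.
|v| = 7.9847 m/s = 7984.7 mm/s.

7980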